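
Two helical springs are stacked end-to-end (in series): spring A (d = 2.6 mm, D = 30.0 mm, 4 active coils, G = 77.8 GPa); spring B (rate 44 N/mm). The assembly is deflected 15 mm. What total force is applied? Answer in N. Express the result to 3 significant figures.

56.4 N

k_A = Gd⁴/(8D³N_a) = (77.8×10³)(2.6⁴)/(8·30.0³·4) = 4.1149 N/mm
Series: 1/k_eq = 1/4.1149 + 1/44 = 0.26575; k_eq = 3.763 N/mm
F = k_eq·δ = 3.763·15 = 56.445 N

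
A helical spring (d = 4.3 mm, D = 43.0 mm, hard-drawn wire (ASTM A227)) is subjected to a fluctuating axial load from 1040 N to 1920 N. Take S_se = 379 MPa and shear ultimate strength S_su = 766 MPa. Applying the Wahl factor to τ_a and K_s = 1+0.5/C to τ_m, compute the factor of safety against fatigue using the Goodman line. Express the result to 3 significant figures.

0.216

C = D/d = 43.0/4.3 = 10.0000; K_W = (4C−1)/(4C−4)+0.615/C = 1.1448; K_s = 1+0.5/C = 1.0500
F_a = (F_max−F_min)/2 = 440 N; F_m = (F_max+F_min)/2 = 1480 N
τ_a = K_W·8F_aD/(πd³) = 1.1448 × 605.98 = 693.74 MPa
τ_m = K_s·8F_mD/(πd³) = 1.0500 × 2038.3 = 2140.2 MPa
Goodman: 1/n_f = τ_a/S_se + τ_m/S_su = 693.74/379 + 2140.2/766 = 1.83045 + 2.79399 = 4.6244
n_f = 1/4.6244 = 0.2162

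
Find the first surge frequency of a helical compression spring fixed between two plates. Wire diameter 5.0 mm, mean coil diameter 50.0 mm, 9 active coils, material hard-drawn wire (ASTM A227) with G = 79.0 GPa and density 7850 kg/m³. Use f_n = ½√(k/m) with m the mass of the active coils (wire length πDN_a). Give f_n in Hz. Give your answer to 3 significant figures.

k = Gd⁴/(8D³N_a) = (79.0×10³)(5.0⁴)/(8·50.0³·9) = 5.4861 N/mm = 5486.1 N/m
Wire length L = πDN_a = π·50.0·9 = 1413.7 mm
m = ρ·(πd²/4)·L = 7850 × 19.635×10⁻⁶ m² × 1.4137 m = 0.2179 kg
f_n = ½√(k/m) = 0.5·√(5486.1/0.2179) = 0.5·√(25177) = 79.336 Hz

79.3 Hz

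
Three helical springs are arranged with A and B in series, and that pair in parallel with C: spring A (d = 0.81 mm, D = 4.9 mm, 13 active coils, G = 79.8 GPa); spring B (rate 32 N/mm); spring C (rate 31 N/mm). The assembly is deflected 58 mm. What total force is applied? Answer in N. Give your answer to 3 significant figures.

k_A = Gd⁴/(8D³N_a) = (79.8×10³)(0.81⁴)/(8·4.9³·13) = 2.8075 N/mm
Springs A,B series: k_AB = 1/(1/2.8075+1/32) = 2.5811 N/mm; parallel with C: k_eq = 2.5811+31 = 33.581 N/mm
F = k_eq·δ = 33.581·58 = 1947.7 N

1950 N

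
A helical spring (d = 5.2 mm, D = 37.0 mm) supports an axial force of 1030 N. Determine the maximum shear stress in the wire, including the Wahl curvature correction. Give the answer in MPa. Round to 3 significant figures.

834 MPa

Spring index C = D/d = 37.0/5.2 = 7.1154
K_W = (4C−1)/(4C−4) + 0.615/C = 27.462/24.462 + 0.0864 = 1.2091
τ₀ = 8FD/(πd³) = 8·1030·37.0/(π·5.2³) = 304880/441.73 = 690.19 MPa
τ_max = K·τ₀ = 1.2091 × 690.19 = 834.49 MPa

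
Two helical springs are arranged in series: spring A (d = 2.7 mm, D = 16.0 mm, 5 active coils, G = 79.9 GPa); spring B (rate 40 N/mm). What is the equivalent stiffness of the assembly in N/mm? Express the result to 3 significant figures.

15.7 N/mm

k_A = Gd⁴/(8D³N_a) = (79.9×10³)(2.7⁴)/(8·16.0³·5) = 25.917 N/mm
Series: 1/k_eq = 1/25.917 + 1/40 = 0.063585; k_eq = 15.727 N/mm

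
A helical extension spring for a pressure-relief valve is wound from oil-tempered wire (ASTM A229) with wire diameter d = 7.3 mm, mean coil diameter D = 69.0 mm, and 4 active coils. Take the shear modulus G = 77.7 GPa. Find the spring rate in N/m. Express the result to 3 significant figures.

k = Gd⁴/(8D³N_a) = (77.7×10³ × 7.3⁴) / (8 × 69.0³ × 4)
  = 2.20654e+08 / 1.05123e+07 = 20.99 N/mm = 20990 N/m

21000 N/m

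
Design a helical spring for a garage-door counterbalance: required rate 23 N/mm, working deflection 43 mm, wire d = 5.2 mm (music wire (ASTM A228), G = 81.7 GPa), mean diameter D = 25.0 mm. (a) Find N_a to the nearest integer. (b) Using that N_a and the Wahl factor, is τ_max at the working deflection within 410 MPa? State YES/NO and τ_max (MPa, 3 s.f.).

(a) 21 coils; (b) NO, τ_max = 587 MPa

N_a = Gd⁴/(8D³k) = (81.7×10³)(5.2⁴)/(8·25.0³·23) = 20.78 → N_a = 21
Actual rate k = Gd⁴/(8D³·21) = 22.757 N/mm
Working load F = kδ = 22.757·43 = 978.53 N
C = 25.0/5.2 = 4.8077; K_W = (4C−1)/(4C−4)+0.615/C = 1.3249
τ_max = K_W·8FD/(πd³) = 1.3249·443.04 = 586.98 MPa
τ_max > 410 MPa → exceeds allowable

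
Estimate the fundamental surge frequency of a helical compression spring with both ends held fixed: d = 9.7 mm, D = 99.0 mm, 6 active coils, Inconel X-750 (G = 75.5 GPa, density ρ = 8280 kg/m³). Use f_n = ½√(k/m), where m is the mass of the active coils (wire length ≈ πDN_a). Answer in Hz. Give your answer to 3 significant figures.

k = Gd⁴/(8D³N_a) = (75.5×10³)(9.7⁴)/(8·99.0³·6) = 14.351 N/mm = 14351 N/m
Wire length L = πDN_a = π·99.0·6 = 1866.1 mm
m = ρ·(πd²/4)·L = 8280 × 73.898×10⁻⁶ m² × 1.8661 m = 1.1418 kg
f_n = ½√(k/m) = 0.5·√(14351/1.1418) = 0.5·√(12569) = 56.055 Hz

56.1 Hz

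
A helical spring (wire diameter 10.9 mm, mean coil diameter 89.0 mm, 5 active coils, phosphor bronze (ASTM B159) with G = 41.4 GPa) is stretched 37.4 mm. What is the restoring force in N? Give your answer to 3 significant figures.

775 N

k = Gd⁴/(8D³N_a) = (41.4×10³)(10.9⁴)/(8·89.0³·5) = 20.724 N/mm
F = k·δ = 20.724 × 37.4 = 775.08 N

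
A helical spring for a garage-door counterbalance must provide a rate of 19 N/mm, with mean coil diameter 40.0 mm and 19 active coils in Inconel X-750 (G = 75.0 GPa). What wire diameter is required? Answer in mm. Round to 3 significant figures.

d = (8D³N_a·k / G)^(1/4) = (8·40.0³·19·19 / (75.0×10³))^0.25
  = (2464.4)^0.25 = 7.0458 mm

7.05 mm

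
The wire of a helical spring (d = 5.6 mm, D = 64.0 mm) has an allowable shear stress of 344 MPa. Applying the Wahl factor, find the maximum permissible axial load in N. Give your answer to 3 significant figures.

329 N

C = D/d = 64.0/5.6 = 11.4286
K_W = (4C−1)/(4C−4) + 0.615/C = 44.714/41.714 + 0.0538 = 1.1257
τ_max = K·8FD/(πd³) → F_max = τ_allow·πd³/(8DK)
F_max = 344·π·5.6³/(8·64.0·1.1257) = 1.8979e+05/576.37 = 329.28 N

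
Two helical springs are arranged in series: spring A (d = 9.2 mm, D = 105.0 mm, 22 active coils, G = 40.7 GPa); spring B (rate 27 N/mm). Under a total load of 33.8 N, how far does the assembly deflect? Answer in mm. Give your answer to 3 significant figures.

24.9 mm

k_A = Gd⁴/(8D³N_a) = (40.7×10³)(9.2⁴)/(8·105.0³·22) = 1.4311 N/mm
Series: 1/k_eq = 1/1.4311 + 1/27 = 0.73581; k_eq = 1.3591 N/mm
δ = F/k_eq = 33.8/1.3591 = 24.87 mm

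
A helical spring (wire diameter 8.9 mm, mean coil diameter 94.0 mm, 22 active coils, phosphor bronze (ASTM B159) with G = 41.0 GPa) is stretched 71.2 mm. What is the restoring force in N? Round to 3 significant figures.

125 N

k = Gd⁴/(8D³N_a) = (41.0×10³)(8.9⁴)/(8·94.0³·22) = 1.7597 N/mm
F = k·δ = 1.7597 × 71.2 = 125.29 N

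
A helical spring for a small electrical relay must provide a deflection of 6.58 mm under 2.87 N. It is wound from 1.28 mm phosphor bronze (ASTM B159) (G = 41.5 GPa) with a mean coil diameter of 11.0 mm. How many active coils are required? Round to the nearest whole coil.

24

Required rate k = F/δ = 2.87/6.58 = 0.43617 N/mm
N_a = Gd⁴/(8D³k) = (41.5×10³ × 1.28⁴)/(8 × 11.0³ × 0.43617)
    = 111401 / 4644.34 = 23.99 → 24 coils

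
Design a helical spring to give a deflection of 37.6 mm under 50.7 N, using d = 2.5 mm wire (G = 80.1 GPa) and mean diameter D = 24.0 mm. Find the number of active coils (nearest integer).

21

Required rate k = F/δ = 50.7/37.6 = 1.3484 N/mm
N_a = Gd⁴/(8D³k) = (80.1×10³ × 2.5⁴)/(8 × 24.0³ × 1.3484)
    = 3.12891e+06 / 149123 = 20.98 → 21 coils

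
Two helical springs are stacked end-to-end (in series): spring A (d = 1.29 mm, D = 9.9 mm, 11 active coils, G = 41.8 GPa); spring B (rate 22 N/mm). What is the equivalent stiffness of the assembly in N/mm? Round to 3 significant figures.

1.28 N/mm

k_A = Gd⁴/(8D³N_a) = (41.8×10³)(1.29⁴)/(8·9.9³·11) = 1.3556 N/mm
Series: 1/k_eq = 1/1.3556 + 1/22 = 0.78311; k_eq = 1.277 N/mm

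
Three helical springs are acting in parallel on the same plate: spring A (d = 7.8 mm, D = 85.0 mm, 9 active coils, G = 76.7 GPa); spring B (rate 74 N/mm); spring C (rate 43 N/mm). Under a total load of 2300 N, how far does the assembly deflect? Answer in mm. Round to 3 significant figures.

k_A = Gd⁴/(8D³N_a) = (76.7×10³)(7.8⁴)/(8·85.0³·9) = 6.4207 N/mm
Parallel: k_eq = 6.4207 + 74 + 43 = 123.42 N/mm
δ = F/k_eq = 2300/123.42 = 18.635 mm

18.6 mm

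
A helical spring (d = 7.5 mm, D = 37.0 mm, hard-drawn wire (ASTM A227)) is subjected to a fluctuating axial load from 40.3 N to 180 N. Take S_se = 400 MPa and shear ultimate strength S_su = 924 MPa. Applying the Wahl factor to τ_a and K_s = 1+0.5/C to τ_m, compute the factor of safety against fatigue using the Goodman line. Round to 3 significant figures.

C = D/d = 37.0/7.5 = 4.9333; K_W = (4C−1)/(4C−4)+0.615/C = 1.3153; K_s = 1+0.5/C = 1.1014
F_a = (F_max−F_min)/2 = 69.85 N; F_m = (F_max+F_min)/2 = 110.15 N
τ_a = K_W·8F_aD/(πd³) = 1.3153 × 15.6 = 20.519 MPa
τ_m = K_s·8F_mD/(πd³) = 1.1014 × 24.6 = 27.094 MPa
Goodman: 1/n_f = τ_a/S_se + τ_m/S_su = 20.519/400 + 27.094/924 = 0.05130 + 0.02932 = 0.08062
n_f = 1/0.08062 = 12.4

12.4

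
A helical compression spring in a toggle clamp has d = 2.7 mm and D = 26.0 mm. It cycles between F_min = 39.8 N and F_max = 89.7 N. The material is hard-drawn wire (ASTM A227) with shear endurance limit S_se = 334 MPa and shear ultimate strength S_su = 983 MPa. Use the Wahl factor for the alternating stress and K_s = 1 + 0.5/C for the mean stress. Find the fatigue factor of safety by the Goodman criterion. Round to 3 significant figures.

1.91

C = D/d = 26.0/2.7 = 9.6296; K_W = (4C−1)/(4C−4)+0.615/C = 1.1508; K_s = 1+0.5/C = 1.0519
F_a = (F_max−F_min)/2 = 24.95 N; F_m = (F_max+F_min)/2 = 64.75 N
τ_a = K_W·8F_aD/(πd³) = 1.1508 × 83.925 = 96.579 MPa
τ_m = K_s·8F_mD/(πd³) = 1.0519 × 217.8 = 229.11 MPa
Goodman: 1/n_f = τ_a/S_se + τ_m/S_su = 96.579/334 + 229.11/983 = 0.28916 + 0.23307 = 0.52223
n_f = 1/0.52223 = 1.915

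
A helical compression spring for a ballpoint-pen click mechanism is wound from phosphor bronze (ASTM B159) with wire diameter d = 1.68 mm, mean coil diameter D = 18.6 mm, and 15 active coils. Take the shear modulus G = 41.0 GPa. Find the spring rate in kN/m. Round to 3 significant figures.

0.423 kN/m

k = Gd⁴/(8D³N_a) = (41.0×10³ × 1.68⁴) / (8 × 18.6³ × 15)
  = 326604 / 772183 = 0.42296 N/mm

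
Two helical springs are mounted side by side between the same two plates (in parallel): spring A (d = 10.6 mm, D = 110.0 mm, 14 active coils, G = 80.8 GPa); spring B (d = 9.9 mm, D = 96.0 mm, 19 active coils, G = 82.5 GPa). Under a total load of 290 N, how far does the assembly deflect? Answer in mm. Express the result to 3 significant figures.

22.8 mm

k_A = Gd⁴/(8D³N_a) = (80.8×10³)(10.6⁴)/(8·110.0³·14) = 6.8429 N/mm
k_B = Gd⁴/(8D³N_a) = (82.5×10³)(9.9⁴)/(8·96.0³·19) = 5.893 N/mm
Parallel: k_eq = 6.8429 + 5.893 = 12.736 N/mm
δ = F/k_eq = 290/12.736 = 22.77 mm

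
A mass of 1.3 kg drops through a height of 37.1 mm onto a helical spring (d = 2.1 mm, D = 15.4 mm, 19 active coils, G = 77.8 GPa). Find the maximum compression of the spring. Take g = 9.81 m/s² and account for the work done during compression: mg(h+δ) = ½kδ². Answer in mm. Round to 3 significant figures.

k = Gd⁴/(8D³N_a) = (77.8×10³)(2.1⁴)/(8·15.4³·19) = 2.7255 N/mm
W = mg = 1.3 × 9.81 = 12.753 N
½kδ² − Wδ − Wh = 0 → δ = (W + √(W² + 2kWh))/k
δ = (12.753 + √(162.64 + 2579.09))/2.7255 = (12.753 + 52.362)/2.7255 = 23.891 mm

23.9 mm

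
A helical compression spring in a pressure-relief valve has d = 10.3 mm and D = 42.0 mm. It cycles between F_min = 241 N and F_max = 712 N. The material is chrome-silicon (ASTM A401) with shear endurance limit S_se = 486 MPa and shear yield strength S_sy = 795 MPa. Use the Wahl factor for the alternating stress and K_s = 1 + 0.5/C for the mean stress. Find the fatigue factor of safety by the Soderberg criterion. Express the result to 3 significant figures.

C = D/d = 42.0/10.3 = 4.0777; K_W = (4C−1)/(4C−4)+0.615/C = 1.3945; K_s = 1+0.5/C = 1.1226
F_a = (F_max−F_min)/2 = 235.5 N; F_m = (F_max+F_min)/2 = 476.5 N
τ_a = K_W·8F_aD/(πd³) = 1.3945 × 23.05 = 32.143 MPa
τ_m = K_s·8F_mD/(πd³) = 1.1226 × 46.638 = 52.357 MPa
Soderberg: 1/n_f = τ_a/S_se + τ_m/S_sy = 32.143/486 + 52.357/795 = 0.06614 + 0.06586 = 0.132
n_f = 1/0.132 = 7.576

7.58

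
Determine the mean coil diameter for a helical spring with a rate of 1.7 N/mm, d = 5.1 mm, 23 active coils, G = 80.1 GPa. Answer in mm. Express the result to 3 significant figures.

D = (Gd⁴/(8N_a·k))^(1/3) = (80.1×10³·5.1⁴/(8·23·1.7))^(1/3)
  = (173239)^(1/3) = 55.7462 mm

55.7 mm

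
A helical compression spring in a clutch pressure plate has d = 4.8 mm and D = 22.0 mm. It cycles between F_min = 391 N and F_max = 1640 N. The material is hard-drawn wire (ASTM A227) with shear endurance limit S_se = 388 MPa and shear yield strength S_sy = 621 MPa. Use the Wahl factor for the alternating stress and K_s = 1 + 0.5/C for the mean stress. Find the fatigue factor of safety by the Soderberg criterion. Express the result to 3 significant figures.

0.496

C = D/d = 22.0/4.8 = 4.5833; K_W = (4C−1)/(4C−4)+0.615/C = 1.3435; K_s = 1+0.5/C = 1.1091
F_a = (F_max−F_min)/2 = 624.5 N; F_m = (F_max+F_min)/2 = 1015.5 N
τ_a = K_W·8F_aD/(πd³) = 1.3435 × 316.35 = 425.01 MPa
τ_m = K_s·8F_mD/(πd³) = 1.1091 × 514.42 = 570.54 MPa
Soderberg: 1/n_f = τ_a/S_se + τ_m/S_sy = 425.01/388 + 570.54/621 = 1.09540 + 0.91874 = 2.0141
n_f = 1/2.0141 = 0.4965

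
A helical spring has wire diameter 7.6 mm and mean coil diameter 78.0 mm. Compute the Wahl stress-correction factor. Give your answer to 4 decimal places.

1.1409

C = D/d = 78.0/7.6 = 10.2632
K_W = (4C−1)/(4C−4) + 0.615/C = 40.053/37.053 + 0.0599 = 1.1409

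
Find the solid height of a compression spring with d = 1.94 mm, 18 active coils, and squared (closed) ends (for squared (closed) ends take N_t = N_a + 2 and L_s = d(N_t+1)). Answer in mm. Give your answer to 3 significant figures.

squared (closed) ends: N_t = N_a + 2 = 18 + 2 = 20
L_s = d·(N_t+1) = 1.94 × 21 = 40.74 mm

40.7 mm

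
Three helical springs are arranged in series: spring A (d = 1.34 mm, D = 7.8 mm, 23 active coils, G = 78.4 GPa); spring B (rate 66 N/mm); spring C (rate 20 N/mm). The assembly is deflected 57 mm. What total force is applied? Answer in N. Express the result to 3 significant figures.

139 N

k_A = Gd⁴/(8D³N_a) = (78.4×10³)(1.34⁴)/(8·7.8³·23) = 2.8949 N/mm
Series: 1/k_eq = 1/2.8949 + 1/66 + 1/20 = 0.41059; k_eq = 2.4355 N/mm
F = k_eq·δ = 2.4355·57 = 138.83 N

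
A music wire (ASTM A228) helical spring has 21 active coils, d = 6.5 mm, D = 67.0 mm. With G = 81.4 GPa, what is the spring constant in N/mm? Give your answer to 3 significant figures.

k = Gd⁴/(8D³N_a) = (81.4×10³ × 6.5⁴) / (8 × 67.0³ × 21)
  = 1.45304e+08 / 5.05282e+07 = 2.8757 N/mm

2.88 N/mm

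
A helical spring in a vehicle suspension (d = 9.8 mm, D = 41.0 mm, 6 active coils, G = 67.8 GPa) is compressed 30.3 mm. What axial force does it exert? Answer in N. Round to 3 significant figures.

5730 N

k = Gd⁴/(8D³N_a) = (67.8×10³)(9.8⁴)/(8·41.0³·6) = 189.03 N/mm
F = k·δ = 189.03 × 30.3 = 5727.7 N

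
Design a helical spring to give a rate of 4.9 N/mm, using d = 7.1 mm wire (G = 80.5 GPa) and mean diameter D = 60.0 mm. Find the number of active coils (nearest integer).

N_a = Gd⁴/(8D³k) = (80.5×10³ × 7.1⁴)/(8 × 60.0³ × 4.9)
    = 2.04564e+08 / 8.4672e+06 = 24.16 → 24 coils

24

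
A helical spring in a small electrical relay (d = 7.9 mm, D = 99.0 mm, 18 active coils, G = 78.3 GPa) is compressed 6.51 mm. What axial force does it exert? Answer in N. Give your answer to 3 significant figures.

k = Gd⁴/(8D³N_a) = (78.3×10³)(7.9⁴)/(8·99.0³·18) = 2.1827 N/mm
F = k·δ = 2.1827 × 6.51 = 14.21 N

14.2 N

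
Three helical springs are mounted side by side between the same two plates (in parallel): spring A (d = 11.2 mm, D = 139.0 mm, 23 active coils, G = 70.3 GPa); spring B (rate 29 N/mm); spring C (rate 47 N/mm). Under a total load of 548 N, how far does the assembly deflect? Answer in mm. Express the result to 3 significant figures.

7.00 mm

k_A = Gd⁴/(8D³N_a) = (70.3×10³)(11.2⁴)/(8·139.0³·23) = 2.2385 N/mm
Parallel: k_eq = 2.2385 + 29 + 47 = 78.239 N/mm
δ = F/k_eq = 548/78.239 = 7.0042 mm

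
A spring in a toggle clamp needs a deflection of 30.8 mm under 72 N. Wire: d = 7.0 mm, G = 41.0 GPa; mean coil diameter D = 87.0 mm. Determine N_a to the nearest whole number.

8

Required rate k = F/δ = 72/30.8 = 2.3377 N/mm
N_a = Gd⁴/(8D³k) = (41.0×10³ × 7.0⁴)/(8 × 87.0³ × 2.3377)
    = 9.8441e+07 / 1.23149e+07 = 7.994 → 8 coils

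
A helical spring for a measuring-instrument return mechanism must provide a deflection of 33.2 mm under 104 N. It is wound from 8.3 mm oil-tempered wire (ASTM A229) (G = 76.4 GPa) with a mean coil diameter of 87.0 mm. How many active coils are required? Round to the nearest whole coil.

22

Required rate k = F/δ = 104/33.2 = 3.1325 N/mm
N_a = Gd⁴/(8D³k) = (76.4×10³ × 8.3⁴)/(8 × 87.0³ × 3.1325)
    = 3.62582e+08 / 1.65022e+07 = 21.97 → 22 coils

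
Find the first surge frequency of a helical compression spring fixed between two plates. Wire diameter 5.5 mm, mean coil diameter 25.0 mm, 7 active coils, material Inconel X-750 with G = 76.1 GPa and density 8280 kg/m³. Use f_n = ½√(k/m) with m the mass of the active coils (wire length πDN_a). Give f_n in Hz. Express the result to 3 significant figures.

429 Hz

k = Gd⁴/(8D³N_a) = (76.1×10³)(5.5⁴)/(8·25.0³·7) = 79.584 N/mm = 79584 N/m
Wire length L = πDN_a = π·25.0·7 = 549.78 mm
m = ρ·(πd²/4)·L = 8280 × 23.758×10⁻⁶ m² × 0.54978 m = 0.10815 kg
f_n = ½√(k/m) = 0.5·√(79584/0.10815) = 0.5·√(7.3586e+05) = 428.91 Hz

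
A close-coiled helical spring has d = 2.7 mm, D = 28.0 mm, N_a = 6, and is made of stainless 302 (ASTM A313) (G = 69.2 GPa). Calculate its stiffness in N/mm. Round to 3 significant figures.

k = Gd⁴/(8D³N_a) = (69.2×10³ × 2.7⁴) / (8 × 28.0³ × 6)
  = 3.67757e+06 / 1.0537e+06 = 3.4902 N/mm

3.49 N/mm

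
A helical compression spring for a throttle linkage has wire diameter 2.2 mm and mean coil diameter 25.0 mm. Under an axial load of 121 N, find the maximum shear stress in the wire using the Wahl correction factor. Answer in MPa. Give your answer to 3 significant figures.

Spring index C = D/d = 25.0/2.2 = 11.3636
K_W = (4C−1)/(4C−4) + 0.615/C = 44.455/41.455 + 0.0541 = 1.1265
τ₀ = 8FD/(πd³) = 8·121·25.0/(π·2.2³) = 24200/33.452 = 723.43 MPa
τ_max = K·τ₀ = 1.1265 × 723.43 = 814.94 MPa

815 MPa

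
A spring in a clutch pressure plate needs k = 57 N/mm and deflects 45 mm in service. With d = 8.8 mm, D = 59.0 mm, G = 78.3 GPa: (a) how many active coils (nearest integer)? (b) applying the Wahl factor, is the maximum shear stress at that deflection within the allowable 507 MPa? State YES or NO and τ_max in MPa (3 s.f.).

N_a = Gd⁴/(8D³k) = (78.3×10³)(8.8⁴)/(8·59.0³·57) = 5.014 → N_a = 5
Actual rate k = Gd⁴/(8D³·5) = 57.158 N/mm
Working load F = kδ = 57.158·45 = 2572.1 N
C = 59.0/8.8 = 6.7045; K_W = (4C−1)/(4C−4)+0.615/C = 1.2232
τ_max = K_W·8FD/(πd³) = 1.2232·567.07 = 693.64 MPa
τ_max > 507 MPa → exceeds allowable

(a) 5 coils; (b) NO, τ_max = 694 MPa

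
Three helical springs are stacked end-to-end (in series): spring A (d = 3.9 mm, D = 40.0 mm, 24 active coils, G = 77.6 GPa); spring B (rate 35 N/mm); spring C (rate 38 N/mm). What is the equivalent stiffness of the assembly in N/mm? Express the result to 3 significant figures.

k_A = Gd⁴/(8D³N_a) = (77.6×10³)(3.9⁴)/(8·40.0³·24) = 1.461 N/mm
Series: 1/k_eq = 1/1.461 + 1/35 + 1/38 = 0.73937; k_eq = 1.3525 N/mm

1.35 N/mm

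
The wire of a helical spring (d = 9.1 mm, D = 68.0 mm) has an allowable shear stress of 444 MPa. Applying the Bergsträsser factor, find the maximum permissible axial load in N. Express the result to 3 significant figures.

1630 N

C = D/d = 68.0/9.1 = 7.4725
K_B = (4C+2)/(4C−3) = 31.890/26.890 = 1.1859
τ_max = K·8FD/(πd³) → F_max = τ_allow·πd³/(8DK)
F_max = 444·π·9.1³/(8·68.0·1.1859) = 1.0511e+06/645.15 = 1629.3 N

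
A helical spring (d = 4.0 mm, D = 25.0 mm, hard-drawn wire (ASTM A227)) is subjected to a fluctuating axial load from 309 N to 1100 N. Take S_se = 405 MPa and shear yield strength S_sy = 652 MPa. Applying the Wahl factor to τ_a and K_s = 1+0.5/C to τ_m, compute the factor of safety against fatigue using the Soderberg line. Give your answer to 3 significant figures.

C = D/d = 25.0/4.0 = 6.2500; K_W = (4C−1)/(4C−4)+0.615/C = 1.2413; K_s = 1+0.5/C = 1.0800
F_a = (F_max−F_min)/2 = 395.5 N; F_m = (F_max+F_min)/2 = 704.5 N
τ_a = K_W·8F_aD/(πd³) = 1.2413 × 393.41 = 488.32 MPa
τ_m = K_s·8F_mD/(πd³) = 1.0800 × 700.78 = 756.84 MPa
Soderberg: 1/n_f = τ_a/S_se + τ_m/S_sy = 488.32/405 + 756.84/652 = 1.20574 + 1.16080 = 2.3665
n_f = 1/2.3665 = 0.4226

0.423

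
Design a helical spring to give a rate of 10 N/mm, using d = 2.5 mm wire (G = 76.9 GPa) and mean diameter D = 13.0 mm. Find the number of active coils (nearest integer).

17

N_a = Gd⁴/(8D³k) = (76.9×10³ × 2.5⁴)/(8 × 13.0³ × 10)
    = 3.00391e+06 / 175760 = 17.09 → 17 coils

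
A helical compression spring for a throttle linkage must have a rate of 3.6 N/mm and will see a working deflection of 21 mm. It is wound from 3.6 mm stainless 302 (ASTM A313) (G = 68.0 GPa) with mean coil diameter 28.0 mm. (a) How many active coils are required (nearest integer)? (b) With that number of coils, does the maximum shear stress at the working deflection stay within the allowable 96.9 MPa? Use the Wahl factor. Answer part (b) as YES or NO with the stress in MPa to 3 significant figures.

(a) 18 coils; (b) NO, τ_max = 138 MPa

N_a = Gd⁴/(8D³k) = (68.0×10³)(3.6⁴)/(8·28.0³·3.6) = 18.07 → N_a = 18
Actual rate k = Gd⁴/(8D³·18) = 3.6131 N/mm
Working load F = kδ = 3.6131·21 = 75.876 N
C = 28.0/3.6 = 7.7778; K_W = (4C−1)/(4C−4)+0.615/C = 1.1897
τ_max = K_W·8FD/(πd³) = 1.1897·115.96 = 137.96 MPa
τ_max > 96.9 MPa → exceeds allowable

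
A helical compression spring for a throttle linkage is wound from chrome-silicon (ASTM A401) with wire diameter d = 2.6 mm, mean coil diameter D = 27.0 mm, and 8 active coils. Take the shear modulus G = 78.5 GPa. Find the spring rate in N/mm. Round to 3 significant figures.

k = Gd⁴/(8D³N_a) = (78.5×10³ × 2.6⁴) / (8 × 27.0³ × 8)
  = 3.58726e+06 / 1.25971e+06 = 2.8477 N/mm

2.85 N/mm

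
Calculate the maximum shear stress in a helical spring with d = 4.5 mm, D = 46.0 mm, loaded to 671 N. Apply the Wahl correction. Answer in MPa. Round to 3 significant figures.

985 MPa

Spring index C = D/d = 46.0/4.5 = 10.2222
K_W = (4C−1)/(4C−4) + 0.615/C = 39.889/36.889 + 0.0602 = 1.1415
τ₀ = 8FD/(πd³) = 8·671·46.0/(π·4.5³) = 246928/286.28 = 862.55 MPa
τ_max = K·τ₀ = 1.1415 × 862.55 = 984.59 MPa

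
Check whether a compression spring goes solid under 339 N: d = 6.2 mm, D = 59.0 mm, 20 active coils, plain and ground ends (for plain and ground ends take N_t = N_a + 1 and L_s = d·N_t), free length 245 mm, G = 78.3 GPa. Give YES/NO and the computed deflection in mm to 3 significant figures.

NO, δ = 96.3 mm

k = Gd⁴/(8D³N_a) = (78.3×10³)(6.2⁴)/(8·59.0³·20) = 3.5209 N/mm
N_t = 21; L_s = 6.2·21 = 130.2 mm; δ_solid = L₀ − L_s = 245 − 130.2 = 114.8 mm
δ = F/k = 339/3.5209 = 96.282 mm
δ < δ_solid → spring does not go solid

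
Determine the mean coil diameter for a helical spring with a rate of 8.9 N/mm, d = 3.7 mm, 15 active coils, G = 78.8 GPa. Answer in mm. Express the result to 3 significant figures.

D = (Gd⁴/(8N_a·k))^(1/3) = (78.8×10³·3.7⁴/(8·15·8.9))^(1/3)
  = (13828.1)^(1/3) = 24.0024 mm

24.0 mm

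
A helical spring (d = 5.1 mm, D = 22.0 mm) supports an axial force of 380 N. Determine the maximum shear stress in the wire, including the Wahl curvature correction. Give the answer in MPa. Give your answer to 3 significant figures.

220 MPa

Spring index C = D/d = 22.0/5.1 = 4.3137
K_W = (4C−1)/(4C−4) + 0.615/C = 16.255/13.255 + 0.1426 = 1.3689
τ₀ = 8FD/(πd³) = 8·380·22.0/(π·5.1³) = 66880/416.74 = 160.49 MPa
τ_max = K·τ₀ = 1.3689 × 160.49 = 219.69 MPa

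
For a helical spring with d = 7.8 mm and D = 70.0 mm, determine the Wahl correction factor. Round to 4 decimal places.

1.1626

C = D/d = 70.0/7.8 = 8.9744
K_W = (4C−1)/(4C−4) + 0.615/C = 34.897/31.897 + 0.0685 = 1.1626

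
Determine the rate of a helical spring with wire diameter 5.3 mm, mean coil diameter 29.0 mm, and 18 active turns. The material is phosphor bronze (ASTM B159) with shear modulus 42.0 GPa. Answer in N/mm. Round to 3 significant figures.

9.44 N/mm

k = Gd⁴/(8D³N_a) = (42.0×10³ × 5.3⁴) / (8 × 29.0³ × 18)
  = 3.314e+07 / 3.51202e+06 = 9.4362 N/mm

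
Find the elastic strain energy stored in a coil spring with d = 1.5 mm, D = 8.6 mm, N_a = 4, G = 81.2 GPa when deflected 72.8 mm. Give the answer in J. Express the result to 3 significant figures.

53.5 J

k = Gd⁴/(8D³N_a) = (81.2×10³)(1.5⁴)/(8·8.6³·4) = 20.196 N/mm
U = ½kδ² = 0.5 × 20.196 × 72.8² = 53519 N·mm = 53.519 J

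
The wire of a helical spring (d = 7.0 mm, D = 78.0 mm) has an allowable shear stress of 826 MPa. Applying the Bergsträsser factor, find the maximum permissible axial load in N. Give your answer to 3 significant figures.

1270 N

C = D/d = 78.0/7.0 = 11.1429
K_B = (4C+2)/(4C−3) = 46.571/41.571 = 1.1203
τ_max = K·8FD/(πd³) → F_max = τ_allow·πd³/(8DK)
F_max = 826·π·7.0³/(8·78.0·1.1203) = 8.9007e+05/699.05 = 1273.3 N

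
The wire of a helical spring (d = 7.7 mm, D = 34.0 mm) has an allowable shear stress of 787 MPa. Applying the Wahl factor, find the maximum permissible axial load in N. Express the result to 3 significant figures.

C = D/d = 34.0/7.7 = 4.4156
K_W = (4C−1)/(4C−4) + 0.615/C = 16.662/13.662 + 0.1393 = 1.3589
τ_max = K·8FD/(πd³) → F_max = τ_allow·πd³/(8DK)
F_max = 787·π·7.7³/(8·34.0·1.3589) = 1.1287e+06/369.61 = 3053.9 N

3050 N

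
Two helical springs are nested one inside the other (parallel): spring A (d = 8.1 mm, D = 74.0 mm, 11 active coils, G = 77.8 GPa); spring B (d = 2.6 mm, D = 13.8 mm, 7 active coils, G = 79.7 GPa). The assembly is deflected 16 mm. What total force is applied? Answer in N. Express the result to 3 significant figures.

546 N

k_A = Gd⁴/(8D³N_a) = (77.8×10³)(8.1⁴)/(8·74.0³·11) = 9.3916 N/mm
k_B = Gd⁴/(8D³N_a) = (79.7×10³)(2.6⁴)/(8·13.8³·7) = 24.747 N/mm
Parallel: k_eq = 9.3916 + 24.747 = 34.139 N/mm
F = k_eq·δ = 34.139·16 = 546.22 N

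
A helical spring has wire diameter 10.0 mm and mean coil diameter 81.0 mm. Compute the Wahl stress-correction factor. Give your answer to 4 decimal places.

C = D/d = 81.0/10.0 = 8.1000
K_W = (4C−1)/(4C−4) + 0.615/C = 31.400/28.400 + 0.0759 = 1.1816

1.1816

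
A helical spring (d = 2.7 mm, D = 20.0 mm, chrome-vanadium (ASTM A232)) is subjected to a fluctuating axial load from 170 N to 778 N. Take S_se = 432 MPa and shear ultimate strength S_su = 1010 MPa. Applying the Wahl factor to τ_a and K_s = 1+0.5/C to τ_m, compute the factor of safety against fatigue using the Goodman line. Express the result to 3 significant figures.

C = D/d = 20.0/2.7 = 7.4074; K_W = (4C−1)/(4C−4)+0.615/C = 1.2001; K_s = 1+0.5/C = 1.0675
F_a = (F_max−F_min)/2 = 304 N; F_m = (F_max+F_min)/2 = 474 N
τ_a = K_W·8F_aD/(πd³) = 1.2001 × 786.6 = 943.98 MPa
τ_m = K_s·8F_mD/(πd³) = 1.0675 × 1226.5 = 1309.3 MPa
Goodman: 1/n_f = τ_a/S_se + τ_m/S_su = 943.98/432 + 1309.3/1010 = 2.18513 + 1.29629 = 3.4814
n_f = 1/3.4814 = 0.2872

0.287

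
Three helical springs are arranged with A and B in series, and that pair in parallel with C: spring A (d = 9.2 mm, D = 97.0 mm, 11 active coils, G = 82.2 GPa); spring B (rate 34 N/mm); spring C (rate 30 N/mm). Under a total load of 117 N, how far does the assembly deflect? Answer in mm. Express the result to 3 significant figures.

3.25 mm

k_A = Gd⁴/(8D³N_a) = (82.2×10³)(9.2⁴)/(8·97.0³·11) = 7.332 N/mm
Springs A,B series: k_AB = 1/(1/7.332+1/34) = 6.0314 N/mm; parallel with C: k_eq = 6.0314+30 = 36.031 N/mm
δ = F/k_eq = 117/36.031 = 3.2472 mm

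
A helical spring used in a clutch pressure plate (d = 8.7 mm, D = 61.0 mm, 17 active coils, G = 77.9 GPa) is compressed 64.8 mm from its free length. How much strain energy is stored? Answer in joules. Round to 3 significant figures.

30.4 J

k = Gd⁴/(8D³N_a) = (77.9×10³)(8.7⁴)/(8·61.0³·17) = 14.457 N/mm
U = ½kδ² = 0.5 × 14.457 × 64.8² = 30353 N·mm = 30.353 J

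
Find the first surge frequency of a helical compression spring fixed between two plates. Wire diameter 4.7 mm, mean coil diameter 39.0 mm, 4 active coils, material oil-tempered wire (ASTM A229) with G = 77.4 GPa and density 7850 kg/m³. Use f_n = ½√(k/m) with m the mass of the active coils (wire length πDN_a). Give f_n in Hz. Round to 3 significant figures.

273 Hz

k = Gd⁴/(8D³N_a) = (77.4×10³)(4.7⁴)/(8·39.0³·4) = 19.897 N/mm = 19897 N/m
Wire length L = πDN_a = π·39.0·4 = 490.09 mm
m = ρ·(πd²/4)·L = 7850 × 17.349×10⁻⁶ m² × 0.49009 m = 0.066747 kg
f_n = ½√(k/m) = 0.5·√(19897/0.066747) = 0.5·√(2.981e+05) = 272.99 Hz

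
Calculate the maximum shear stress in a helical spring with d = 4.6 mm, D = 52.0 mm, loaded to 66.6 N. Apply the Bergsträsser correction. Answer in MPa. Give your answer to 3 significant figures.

101 MPa

Spring index C = D/d = 52.0/4.6 = 11.3043
K_B = (4C+2)/(4C−3) = 47.217/42.217 = 1.1184
τ₀ = 8FD/(πd³) = 8·66.6·52.0/(π·4.6³) = 27705.6/305.79 = 90.603 MPa
τ_max = K·τ₀ = 1.1184 × 90.603 = 101.33 MPa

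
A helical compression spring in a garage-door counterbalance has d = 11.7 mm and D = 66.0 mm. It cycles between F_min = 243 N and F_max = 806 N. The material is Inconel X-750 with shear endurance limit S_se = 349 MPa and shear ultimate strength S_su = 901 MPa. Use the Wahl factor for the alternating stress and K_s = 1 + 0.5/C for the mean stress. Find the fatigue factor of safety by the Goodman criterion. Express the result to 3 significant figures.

5.75

C = D/d = 66.0/11.7 = 5.6410; K_W = (4C−1)/(4C−4)+0.615/C = 1.2706; K_s = 1+0.5/C = 1.0886
F_a = (F_max−F_min)/2 = 281.5 N; F_m = (F_max+F_min)/2 = 524.5 N
τ_a = K_W·8F_aD/(πd³) = 1.2706 × 29.54 = 37.534 MPa
τ_m = K_s·8F_mD/(πd³) = 1.0886 × 55.039 = 59.918 MPa
Goodman: 1/n_f = τ_a/S_se + τ_m/S_su = 37.534/349 + 59.918/901 = 0.10755 + 0.06650 = 0.17405
n_f = 1/0.17405 = 5.746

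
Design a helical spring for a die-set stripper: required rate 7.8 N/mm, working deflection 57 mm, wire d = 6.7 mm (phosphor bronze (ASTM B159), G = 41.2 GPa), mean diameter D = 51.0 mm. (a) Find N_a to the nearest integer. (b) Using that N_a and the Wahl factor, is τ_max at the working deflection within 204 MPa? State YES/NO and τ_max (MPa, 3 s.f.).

N_a = Gd⁴/(8D³k) = (41.2×10³)(6.7⁴)/(8·51.0³·7.8) = 10.03 → N_a = 10
Actual rate k = Gd⁴/(8D³·10) = 7.8234 N/mm
Working load F = kδ = 7.8234·57 = 445.93 N
C = 51.0/6.7 = 7.6119; K_W = (4C−1)/(4C−4)+0.615/C = 1.1942
τ_max = K_W·8FD/(πd³) = 1.1942·192.56 = 229.96 MPa
τ_max > 204 MPa → exceeds allowable

(a) 10 coils; (b) NO, τ_max = 230 MPa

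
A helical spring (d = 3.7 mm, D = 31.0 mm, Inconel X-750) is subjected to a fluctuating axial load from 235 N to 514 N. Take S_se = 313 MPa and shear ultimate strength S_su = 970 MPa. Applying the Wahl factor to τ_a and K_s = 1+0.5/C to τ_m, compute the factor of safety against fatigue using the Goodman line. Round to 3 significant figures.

0.688

C = D/d = 31.0/3.7 = 8.3784; K_W = (4C−1)/(4C−4)+0.615/C = 1.1751; K_s = 1+0.5/C = 1.0597
F_a = (F_max−F_min)/2 = 139.5 N; F_m = (F_max+F_min)/2 = 374.5 N
τ_a = K_W·8F_aD/(πd³) = 1.1751 × 217.41 = 255.46 MPa
τ_m = K_s·8F_mD/(πd³) = 1.0597 × 583.64 = 618.47 MPa
Goodman: 1/n_f = τ_a/S_se + τ_m/S_su = 255.46/313 + 618.47/970 = 0.81618 + 0.63760 = 1.4538
n_f = 1/1.4538 = 0.6879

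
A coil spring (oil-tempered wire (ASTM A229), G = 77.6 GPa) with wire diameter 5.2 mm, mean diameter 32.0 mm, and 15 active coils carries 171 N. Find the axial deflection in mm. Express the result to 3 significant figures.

11.9 mm

k = Gd⁴/(8D³N_a) = (77.6×10³)(5.2⁴)/(8·32.0³·15) = 14.429 N/mm
δ = F/k = 171 / 14.429 = 11.851 mm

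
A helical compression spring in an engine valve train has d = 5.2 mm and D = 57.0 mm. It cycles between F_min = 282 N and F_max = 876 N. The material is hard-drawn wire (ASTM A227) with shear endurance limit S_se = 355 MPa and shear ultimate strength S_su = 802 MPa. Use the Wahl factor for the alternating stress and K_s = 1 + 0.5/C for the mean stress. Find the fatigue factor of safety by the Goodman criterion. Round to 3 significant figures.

C = D/d = 57.0/5.2 = 10.9615; K_W = (4C−1)/(4C−4)+0.615/C = 1.1314; K_s = 1+0.5/C = 1.0456
F_a = (F_max−F_min)/2 = 297 N; F_m = (F_max+F_min)/2 = 579 N
τ_a = K_W·8F_aD/(πd³) = 1.1314 × 306.59 = 346.88 MPa
τ_m = K_s·8F_mD/(πd³) = 1.0456 × 597.7 = 624.96 MPa
Goodman: 1/n_f = τ_a/S_se + τ_m/S_su = 346.88/355 + 624.96/802 = 0.97712 + 0.77926 = 1.7564
n_f = 1/1.7564 = 0.5694

0.569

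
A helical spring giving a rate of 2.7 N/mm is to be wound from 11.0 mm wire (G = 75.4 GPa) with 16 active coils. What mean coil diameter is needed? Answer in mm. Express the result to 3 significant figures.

147 mm

D = (Gd⁴/(8N_a·k))^(1/3) = (75.4×10³·11.0⁴/(8·16·2.7))^(1/3)
  = (3.19425e+06)^(1/3) = 147.2729 mm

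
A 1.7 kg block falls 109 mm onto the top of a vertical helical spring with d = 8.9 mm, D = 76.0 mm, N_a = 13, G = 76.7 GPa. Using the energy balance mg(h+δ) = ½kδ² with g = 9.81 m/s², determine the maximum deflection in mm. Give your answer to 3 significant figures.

20.2 mm

k = Gd⁴/(8D³N_a) = (76.7×10³)(8.9⁴)/(8·76.0³·13) = 10.541 N/mm
W = mg = 1.7 × 9.81 = 16.677 N
½kδ² − Wδ − Wh = 0 → δ = (W + √(W² + 2kWh))/k
δ = (16.677 + √(278.12 + 38322.7))/10.541 = (16.677 + 196.47)/10.541 = 20.221 mm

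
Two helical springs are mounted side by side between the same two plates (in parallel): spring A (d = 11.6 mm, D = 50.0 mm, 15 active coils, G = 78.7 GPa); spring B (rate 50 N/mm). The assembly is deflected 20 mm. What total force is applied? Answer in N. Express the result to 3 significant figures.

k_A = Gd⁴/(8D³N_a) = (78.7×10³)(11.6⁴)/(8·50.0³·15) = 94.998 N/mm
Parallel: k_eq = 94.998 + 50 = 145 N/mm
F = k_eq·δ = 145·20 = 2900 N

2900 N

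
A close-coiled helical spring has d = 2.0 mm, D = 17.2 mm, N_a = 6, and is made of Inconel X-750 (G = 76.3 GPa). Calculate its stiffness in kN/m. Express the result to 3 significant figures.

k = Gd⁴/(8D³N_a) = (76.3×10³ × 2.0⁴) / (8 × 17.2³ × 6)
  = 1.2208e+06 / 244246 = 4.9982 N/mm

5.00 kN/m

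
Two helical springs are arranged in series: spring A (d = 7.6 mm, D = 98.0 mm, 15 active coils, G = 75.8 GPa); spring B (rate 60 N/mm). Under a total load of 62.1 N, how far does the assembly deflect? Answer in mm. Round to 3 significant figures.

28.8 mm

k_A = Gd⁴/(8D³N_a) = (75.8×10³)(7.6⁴)/(8·98.0³·15) = 2.2391 N/mm
Series: 1/k_eq = 1/2.2391 + 1/60 = 0.46328; k_eq = 2.1585 N/mm
δ = F/k_eq = 62.1/2.1585 = 28.77 mm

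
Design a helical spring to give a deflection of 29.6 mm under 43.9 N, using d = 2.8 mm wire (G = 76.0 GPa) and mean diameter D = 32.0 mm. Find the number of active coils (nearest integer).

Required rate k = F/δ = 43.9/29.6 = 1.4831 N/mm
N_a = Gd⁴/(8D³k) = (76.0×10³ × 2.8⁴)/(8 × 32.0³ × 1.4831)
    = 4.67139e+06 / 388788 = 12.02 → 12 coils

12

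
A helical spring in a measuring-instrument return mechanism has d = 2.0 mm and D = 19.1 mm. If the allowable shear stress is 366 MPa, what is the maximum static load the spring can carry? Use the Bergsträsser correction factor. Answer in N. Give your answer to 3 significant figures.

C = D/d = 19.1/2.0 = 9.5500
K_B = (4C+2)/(4C−3) = 40.200/35.200 = 1.1420
τ_max = K·8FD/(πd³) → F_max = τ_allow·πd³/(8DK)
F_max = 366·π·2.0³/(8·19.1·1.1420) = 9198.6/174.5 = 52.713 N

52.7 N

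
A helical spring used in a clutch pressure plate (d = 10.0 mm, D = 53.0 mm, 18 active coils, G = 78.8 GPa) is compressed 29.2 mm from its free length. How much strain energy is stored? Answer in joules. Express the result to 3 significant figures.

15.7 J

k = Gd⁴/(8D³N_a) = (78.8×10³)(10.0⁴)/(8·53.0³·18) = 36.757 N/mm
U = ½kδ² = 0.5 × 36.757 × 29.2² = 15670 N·mm = 15.67 J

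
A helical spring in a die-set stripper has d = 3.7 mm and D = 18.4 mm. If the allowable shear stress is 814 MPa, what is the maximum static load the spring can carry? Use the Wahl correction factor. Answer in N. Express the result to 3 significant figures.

670 N

C = D/d = 18.4/3.7 = 4.9730
K_W = (4C−1)/(4C−4) + 0.615/C = 18.892/15.892 + 0.1237 = 1.3124
τ_max = K·8FD/(πd³) → F_max = τ_allow·πd³/(8DK)
F_max = 814·π·3.7³/(8·18.4·1.3124) = 1.2953e+05/193.19 = 670.49 N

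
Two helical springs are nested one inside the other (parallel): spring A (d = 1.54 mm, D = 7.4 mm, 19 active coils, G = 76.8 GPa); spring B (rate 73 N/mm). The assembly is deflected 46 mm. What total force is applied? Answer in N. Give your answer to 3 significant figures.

3680 N

k_A = Gd⁴/(8D³N_a) = (76.8×10³)(1.54⁴)/(8·7.4³·19) = 7.013 N/mm
Parallel: k_eq = 7.013 + 73 = 80.013 N/mm
F = k_eq·δ = 80.013·46 = 3680.6 N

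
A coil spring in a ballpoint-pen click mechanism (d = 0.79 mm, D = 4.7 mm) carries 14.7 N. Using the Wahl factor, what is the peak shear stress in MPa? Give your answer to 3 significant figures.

448 MPa

Spring index C = D/d = 4.7/0.79 = 5.9494
K_W = (4C−1)/(4C−4) + 0.615/C = 22.797/19.797 + 0.1034 = 1.2549
τ₀ = 8FD/(πd³) = 8·14.7·4.7/(π·0.79³) = 552.72/1.5489 = 356.84 MPa
τ_max = K·τ₀ = 1.2549 × 356.84 = 447.8 MPa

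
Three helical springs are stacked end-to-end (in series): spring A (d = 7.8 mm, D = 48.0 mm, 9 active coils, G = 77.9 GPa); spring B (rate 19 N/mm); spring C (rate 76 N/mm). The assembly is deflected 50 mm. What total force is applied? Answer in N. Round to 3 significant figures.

k_A = Gd⁴/(8D³N_a) = (77.9×10³)(7.8⁴)/(8·48.0³·9) = 36.213 N/mm
Series: 1/k_eq = 1/36.213 + 1/19 + 1/76 = 0.093404; k_eq = 10.706 N/mm
F = k_eq·δ = 10.706·50 = 535.31 N

535 N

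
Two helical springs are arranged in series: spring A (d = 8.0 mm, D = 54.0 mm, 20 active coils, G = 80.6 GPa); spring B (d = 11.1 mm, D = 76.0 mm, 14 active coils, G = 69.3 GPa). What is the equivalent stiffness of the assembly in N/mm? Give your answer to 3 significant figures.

8.13 N/mm

k_A = Gd⁴/(8D³N_a) = (80.6×10³)(8.0⁴)/(8·54.0³·20) = 13.104 N/mm
k_B = Gd⁴/(8D³N_a) = (69.3×10³)(11.1⁴)/(8·76.0³·14) = 21.398 N/mm
Series: 1/k_eq = 1/13.104 + 1/21.398 = 0.12305; k_eq = 8.1269 N/mm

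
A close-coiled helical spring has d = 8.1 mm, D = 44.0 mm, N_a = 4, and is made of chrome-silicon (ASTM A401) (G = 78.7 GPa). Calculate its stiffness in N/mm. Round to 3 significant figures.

124 N/mm

k = Gd⁴/(8D³N_a) = (78.7×10³ × 8.1⁴) / (8 × 44.0³ × 4)
  = 3.38778e+08 / 2.72589e+06 = 124.28 N/mm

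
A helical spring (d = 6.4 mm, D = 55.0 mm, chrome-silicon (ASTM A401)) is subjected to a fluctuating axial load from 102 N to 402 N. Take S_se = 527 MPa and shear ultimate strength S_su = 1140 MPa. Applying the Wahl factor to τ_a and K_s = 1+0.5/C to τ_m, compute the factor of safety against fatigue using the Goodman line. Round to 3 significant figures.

C = D/d = 55.0/6.4 = 8.5938; K_W = (4C−1)/(4C−4)+0.615/C = 1.1703; K_s = 1+0.5/C = 1.0582
F_a = (F_max−F_min)/2 = 150 N; F_m = (F_max+F_min)/2 = 252 N
τ_a = K_W·8F_aD/(πd³) = 1.1703 × 80.141 = 93.791 MPa
τ_m = K_s·8F_mD/(πd³) = 1.0582 × 134.64 = 142.47 MPa
Goodman: 1/n_f = τ_a/S_se + τ_m/S_su = 93.791/527 + 142.47/1140 = 0.17797 + 0.12497 = 0.30295
n_f = 1/0.30295 = 3.301

3.30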